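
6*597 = 3582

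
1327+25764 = 27091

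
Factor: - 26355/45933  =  -5^1*7^1*61^(- 1 ) = -  35/61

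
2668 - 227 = 2441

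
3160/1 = 3160  =  3160.00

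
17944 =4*4486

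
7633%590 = 553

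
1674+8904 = 10578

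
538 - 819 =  - 281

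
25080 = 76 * 330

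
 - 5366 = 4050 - 9416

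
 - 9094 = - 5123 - 3971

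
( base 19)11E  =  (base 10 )394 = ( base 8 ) 612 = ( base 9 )477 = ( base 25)FJ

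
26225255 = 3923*6685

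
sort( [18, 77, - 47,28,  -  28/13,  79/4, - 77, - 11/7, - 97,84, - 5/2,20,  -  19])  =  [ - 97, - 77, - 47, - 19, - 5/2, - 28/13, - 11/7,18,  79/4,20, 28, 77,84]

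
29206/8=14603/4 = 3650.75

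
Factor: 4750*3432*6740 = 2^6*3^1*5^4*11^1*13^1*19^1*337^1 = 109875480000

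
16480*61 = 1005280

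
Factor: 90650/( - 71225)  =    -  2^1*7^1*11^(-1) = - 14/11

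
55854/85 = 55854/85 = 657.11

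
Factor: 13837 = 101^1*137^1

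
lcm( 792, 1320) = 3960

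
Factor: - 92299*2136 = - 2^3*3^1*23^1*89^1 * 4013^1=-197150664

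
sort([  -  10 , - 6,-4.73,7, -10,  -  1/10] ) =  [ - 10, - 10, - 6,  -  4.73, -1/10,7] 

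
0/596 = 0 = 0.00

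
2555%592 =187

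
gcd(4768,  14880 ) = 32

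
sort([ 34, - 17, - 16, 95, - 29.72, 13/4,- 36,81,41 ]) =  [ - 36,- 29.72,  -  17,-16,13/4, 34, 41,81, 95]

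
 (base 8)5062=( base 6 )20030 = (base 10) 2610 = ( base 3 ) 10120200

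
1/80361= 1/80361 = 0.00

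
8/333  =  8/333  =  0.02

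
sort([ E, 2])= [ 2 , E ] 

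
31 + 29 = 60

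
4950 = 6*825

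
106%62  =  44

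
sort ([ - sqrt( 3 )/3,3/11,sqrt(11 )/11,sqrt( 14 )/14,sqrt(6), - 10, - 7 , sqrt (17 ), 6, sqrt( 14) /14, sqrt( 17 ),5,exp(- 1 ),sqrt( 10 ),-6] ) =[ - 10, - 7, - 6, - sqrt(3)/3,sqrt(14 )/14, sqrt( 14)/14,3/11,sqrt(11) /11,exp(  -  1), sqrt(6 ), sqrt(10 ) , sqrt( 17),sqrt( 17 ),5,6]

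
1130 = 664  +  466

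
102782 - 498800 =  - 396018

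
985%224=89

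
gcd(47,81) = 1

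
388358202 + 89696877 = 478055079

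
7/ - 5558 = -1/794 = -0.00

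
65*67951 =4416815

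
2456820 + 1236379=3693199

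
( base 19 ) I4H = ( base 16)19BF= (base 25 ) adg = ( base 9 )10033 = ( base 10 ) 6591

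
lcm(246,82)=246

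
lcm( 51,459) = 459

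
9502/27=9502/27 =351.93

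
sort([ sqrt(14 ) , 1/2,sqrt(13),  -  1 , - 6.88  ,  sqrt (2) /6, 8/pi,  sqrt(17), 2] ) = [ - 6.88,  -  1, sqrt(2 ) /6,1/2 , 2, 8/pi,  sqrt(13 ) , sqrt( 14 ),sqrt(17 )] 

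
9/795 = 3/265 = 0.01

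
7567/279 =7567/279 =27.12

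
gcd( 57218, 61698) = 14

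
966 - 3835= -2869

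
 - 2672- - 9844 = 7172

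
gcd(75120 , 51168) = 48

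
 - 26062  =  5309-31371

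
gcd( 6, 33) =3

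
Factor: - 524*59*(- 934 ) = 2^3*59^1*131^1*467^1=28875544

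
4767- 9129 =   -  4362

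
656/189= 656/189  =  3.47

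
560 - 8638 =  - 8078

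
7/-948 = -1  +  941/948 = - 0.01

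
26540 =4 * 6635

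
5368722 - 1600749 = 3767973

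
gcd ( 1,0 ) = 1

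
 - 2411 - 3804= -6215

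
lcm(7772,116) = 7772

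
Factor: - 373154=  - 2^1 * 43^1*4339^1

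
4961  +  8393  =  13354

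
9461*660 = 6244260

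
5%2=1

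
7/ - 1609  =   - 7/1609 = - 0.00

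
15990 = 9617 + 6373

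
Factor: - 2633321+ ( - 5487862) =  - 8121183  =  -3^1*7^1*386723^1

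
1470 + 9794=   11264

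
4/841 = 4/841=0.00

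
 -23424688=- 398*58856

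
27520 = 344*80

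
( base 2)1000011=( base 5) 232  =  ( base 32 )23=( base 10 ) 67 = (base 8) 103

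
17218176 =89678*192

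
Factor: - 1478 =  - 2^1*739^1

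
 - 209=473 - 682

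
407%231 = 176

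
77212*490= 37833880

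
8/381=8/381= 0.02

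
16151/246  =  65 +161/246 = 65.65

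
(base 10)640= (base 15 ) 2ca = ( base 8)1200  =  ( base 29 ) M2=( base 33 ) JD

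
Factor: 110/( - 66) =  - 5/3=- 3^(-1 )*5^1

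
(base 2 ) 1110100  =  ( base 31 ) 3n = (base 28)44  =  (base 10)116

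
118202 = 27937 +90265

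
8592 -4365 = 4227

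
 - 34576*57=  -  1970832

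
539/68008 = 539/68008 = 0.01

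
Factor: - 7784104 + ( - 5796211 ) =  - 5^1*7^1*388009^1 = - 13580315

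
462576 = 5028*92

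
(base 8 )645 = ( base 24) hd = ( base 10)421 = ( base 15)1d1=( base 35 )c1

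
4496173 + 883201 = 5379374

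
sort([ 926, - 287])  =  [ - 287,926]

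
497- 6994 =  - 6497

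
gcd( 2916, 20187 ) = 9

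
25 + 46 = 71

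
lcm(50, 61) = 3050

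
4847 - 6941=  -  2094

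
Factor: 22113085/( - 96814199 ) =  - 5^1 * 23^ (-1)*43^(- 1) *53^ ( - 1)*1847^( - 1 ) * 4422617^1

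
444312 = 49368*9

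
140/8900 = 7/445 = 0.02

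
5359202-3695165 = 1664037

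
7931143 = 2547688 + 5383455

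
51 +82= 133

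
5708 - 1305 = 4403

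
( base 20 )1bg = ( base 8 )1174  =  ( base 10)636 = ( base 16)27C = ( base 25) 10B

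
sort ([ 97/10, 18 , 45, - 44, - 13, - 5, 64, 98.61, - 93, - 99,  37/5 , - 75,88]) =[ - 99, - 93, - 75,- 44, - 13, - 5 , 37/5 , 97/10, 18,45,64,88 , 98.61]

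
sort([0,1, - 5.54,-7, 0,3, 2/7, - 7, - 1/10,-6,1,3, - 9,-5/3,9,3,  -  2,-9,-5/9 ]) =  [-9, - 9,-7, - 7,-6, - 5.54, - 2,  -  5/3,-5/9,  -  1/10,0 , 0, 2/7,1, 1,3,3,3,9]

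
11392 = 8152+3240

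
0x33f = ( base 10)831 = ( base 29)sj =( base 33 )P6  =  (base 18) 2a3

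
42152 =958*44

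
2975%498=485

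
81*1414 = 114534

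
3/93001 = 3/93001 = 0.00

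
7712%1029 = 509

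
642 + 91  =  733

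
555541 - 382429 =173112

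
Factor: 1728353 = 11^1*71^1*2213^1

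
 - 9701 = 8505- 18206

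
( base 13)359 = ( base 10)581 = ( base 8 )1105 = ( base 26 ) m9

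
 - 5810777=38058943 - 43869720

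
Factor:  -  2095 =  - 5^1 *419^1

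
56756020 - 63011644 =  - 6255624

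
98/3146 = 49/1573 = 0.03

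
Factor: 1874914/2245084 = 937457/1122542 = 2^(-1)*23^1*  113^( - 1 )*4967^( - 1) * 40759^1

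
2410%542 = 242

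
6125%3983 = 2142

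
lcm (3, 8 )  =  24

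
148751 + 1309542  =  1458293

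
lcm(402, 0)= 0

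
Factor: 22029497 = 7^1*1009^1*3119^1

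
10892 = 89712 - 78820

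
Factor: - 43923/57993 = - 14641/19331 = -11^4*13^(-1 ) * 1487^( - 1)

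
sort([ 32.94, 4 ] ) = [4 , 32.94]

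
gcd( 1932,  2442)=6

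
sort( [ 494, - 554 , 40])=[ - 554,40,494 ] 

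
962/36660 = 37/1410 = 0.03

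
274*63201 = 17317074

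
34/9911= 2/583 = 0.00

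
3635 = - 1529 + 5164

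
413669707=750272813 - 336603106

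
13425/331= 13425/331 =40.56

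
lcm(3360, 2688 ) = 13440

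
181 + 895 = 1076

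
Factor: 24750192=2^4 * 3^1 * 233^1*2213^1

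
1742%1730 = 12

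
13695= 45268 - 31573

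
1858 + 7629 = 9487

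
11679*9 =105111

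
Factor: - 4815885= - 3^1 * 5^1 * 29^1*11071^1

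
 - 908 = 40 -948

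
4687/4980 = 4687/4980 = 0.94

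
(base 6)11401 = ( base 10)1657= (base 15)757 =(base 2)11001111001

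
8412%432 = 204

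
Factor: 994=2^1*7^1*71^1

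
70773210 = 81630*867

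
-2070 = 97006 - 99076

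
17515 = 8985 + 8530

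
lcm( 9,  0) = 0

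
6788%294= 26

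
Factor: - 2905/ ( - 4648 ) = 5/8=2^( - 3 )*5^1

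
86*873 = 75078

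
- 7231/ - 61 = 7231/61= 118.54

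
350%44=42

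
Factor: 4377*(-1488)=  - 6512976 = - 2^4*3^2* 31^1*1459^1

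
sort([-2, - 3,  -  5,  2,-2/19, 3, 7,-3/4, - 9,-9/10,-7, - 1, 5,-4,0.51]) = [-9,-7,  -  5, -4,-3,  -  2,-1,-9/10,- 3/4, - 2/19, 0.51,2, 3, 5, 7 ]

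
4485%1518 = 1449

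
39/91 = 3/7 = 0.43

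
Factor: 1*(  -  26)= - 26=-2^1*13^1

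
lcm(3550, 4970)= 24850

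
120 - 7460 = -7340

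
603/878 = 603/878 = 0.69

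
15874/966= 7937/483= 16.43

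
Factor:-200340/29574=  - 210/31  =  - 2^1*3^1*5^1*7^1 * 31^(-1)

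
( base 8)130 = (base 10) 88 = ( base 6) 224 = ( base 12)74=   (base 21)44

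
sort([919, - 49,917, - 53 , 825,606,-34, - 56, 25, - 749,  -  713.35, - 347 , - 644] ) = [  -  749, - 713.35, - 644, - 347, - 56, - 53, - 49, - 34,25, 606,825,917,919]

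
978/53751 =326/17917 =0.02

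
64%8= 0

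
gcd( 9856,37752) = 88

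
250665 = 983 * 255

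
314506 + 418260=732766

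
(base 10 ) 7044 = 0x1B84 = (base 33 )6ff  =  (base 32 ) 6s4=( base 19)109e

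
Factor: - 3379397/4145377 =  - 7^1*19^1*61^ ( - 1 ) * 25409^1*67957^( - 1)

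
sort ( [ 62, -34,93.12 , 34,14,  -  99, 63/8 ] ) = [ - 99,  -  34,63/8 , 14,34,62,93.12]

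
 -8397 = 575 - 8972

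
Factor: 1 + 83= 2^2 * 3^1 *7^1 = 84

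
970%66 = 46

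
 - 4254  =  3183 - 7437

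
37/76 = 37/76 =0.49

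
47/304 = 47/304= 0.15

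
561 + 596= 1157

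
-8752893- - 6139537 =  - 2613356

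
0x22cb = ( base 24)fb3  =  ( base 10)8907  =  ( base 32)8MB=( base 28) BA3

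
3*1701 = 5103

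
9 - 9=0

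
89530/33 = 2713 + 1/33=2713.03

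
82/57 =1+25/57 = 1.44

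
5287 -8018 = -2731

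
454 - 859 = - 405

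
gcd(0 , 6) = 6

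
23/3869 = 23/3869 = 0.01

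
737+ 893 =1630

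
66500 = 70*950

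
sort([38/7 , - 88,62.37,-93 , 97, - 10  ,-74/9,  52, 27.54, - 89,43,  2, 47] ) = [ - 93 , - 89,  -  88, - 10, - 74/9, 2, 38/7,27.54 , 43,47,52,  62.37,  97] 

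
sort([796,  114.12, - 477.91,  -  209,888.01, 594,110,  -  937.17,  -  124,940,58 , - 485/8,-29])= [ -937.17,-477.91,  -  209 , - 124, - 485/8 , - 29,58,  110, 114.12,594,  796,888.01, 940]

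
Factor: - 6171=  - 3^1*11^2*17^1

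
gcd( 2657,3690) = 1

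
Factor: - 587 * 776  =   - 455512=- 2^3*97^1 * 587^1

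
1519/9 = 1519/9=168.78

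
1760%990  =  770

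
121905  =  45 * 2709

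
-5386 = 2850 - 8236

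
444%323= 121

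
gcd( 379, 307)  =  1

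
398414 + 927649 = 1326063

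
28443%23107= 5336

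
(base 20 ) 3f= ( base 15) 50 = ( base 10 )75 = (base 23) 36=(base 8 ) 113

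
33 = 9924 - 9891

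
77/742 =11/106  =  0.10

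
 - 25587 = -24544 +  - 1043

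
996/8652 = 83/721 = 0.12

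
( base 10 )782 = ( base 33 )NN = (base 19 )233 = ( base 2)1100001110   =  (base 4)30032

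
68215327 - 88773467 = - 20558140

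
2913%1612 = 1301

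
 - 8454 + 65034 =56580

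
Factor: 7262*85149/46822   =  3^2  *41^( - 1 )*571^ (-1 )*3631^1*9461^1 = 309176019/23411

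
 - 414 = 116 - 530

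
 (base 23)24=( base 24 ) 22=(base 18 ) 2E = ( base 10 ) 50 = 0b110010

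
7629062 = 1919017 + 5710045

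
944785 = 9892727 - 8947942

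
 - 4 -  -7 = 3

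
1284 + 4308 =5592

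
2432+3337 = 5769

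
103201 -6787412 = - 6684211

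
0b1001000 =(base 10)72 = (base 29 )2e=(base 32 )28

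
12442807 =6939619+5503188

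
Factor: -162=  - 2^1*3^4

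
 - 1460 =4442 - 5902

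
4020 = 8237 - 4217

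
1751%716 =319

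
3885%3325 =560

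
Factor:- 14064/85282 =  -  7032/42641 = -2^3*3^1*293^1*42641^( - 1 ) 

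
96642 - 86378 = 10264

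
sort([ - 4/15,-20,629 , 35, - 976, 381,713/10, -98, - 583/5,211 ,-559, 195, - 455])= [- 976, - 559 ,-455  , - 583/5, - 98,-20 , - 4/15,35,  713/10, 195, 211, 381, 629 ] 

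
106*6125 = 649250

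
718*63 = 45234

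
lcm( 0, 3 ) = 0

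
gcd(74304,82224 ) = 144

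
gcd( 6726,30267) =3363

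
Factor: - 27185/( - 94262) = 2^( - 1 ) * 5^1 * 7^(-1)*5437^1*6733^( - 1)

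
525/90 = 35/6 = 5.83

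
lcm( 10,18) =90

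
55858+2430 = 58288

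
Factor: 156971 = 156971^1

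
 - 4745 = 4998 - 9743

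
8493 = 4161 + 4332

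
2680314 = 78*34363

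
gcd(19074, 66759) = 9537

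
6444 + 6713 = 13157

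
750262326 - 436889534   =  313372792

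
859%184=123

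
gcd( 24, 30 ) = 6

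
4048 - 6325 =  - 2277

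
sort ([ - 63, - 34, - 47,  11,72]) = [ - 63 ,- 47, - 34,11, 72 ]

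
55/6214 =55/6214 = 0.01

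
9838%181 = 64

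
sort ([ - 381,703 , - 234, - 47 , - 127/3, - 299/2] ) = [ - 381, - 234, - 299/2, - 47,-127/3,703]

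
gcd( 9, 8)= 1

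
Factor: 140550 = 2^1*3^1 * 5^2 * 937^1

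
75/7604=75/7604  =  0.01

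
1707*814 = 1389498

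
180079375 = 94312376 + 85766999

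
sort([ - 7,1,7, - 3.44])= [ - 7, - 3.44,1 , 7]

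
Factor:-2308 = -2^2 *577^1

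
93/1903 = 93/1903 = 0.05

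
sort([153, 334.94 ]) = [ 153 , 334.94]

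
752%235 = 47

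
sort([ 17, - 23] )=[ - 23, 17]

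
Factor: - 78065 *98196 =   -  7665670740 =- 2^2*3^1*5^1*7^2*13^1*167^1*1201^1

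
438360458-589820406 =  -151459948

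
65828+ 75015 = 140843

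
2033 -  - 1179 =3212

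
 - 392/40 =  - 10 + 1/5 = - 9.80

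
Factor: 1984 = 2^6 * 31^1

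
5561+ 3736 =9297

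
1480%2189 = 1480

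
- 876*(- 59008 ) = 51691008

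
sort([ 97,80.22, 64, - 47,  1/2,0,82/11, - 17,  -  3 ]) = [ - 47, - 17,-3,  0,1/2 , 82/11, 64,80.22,97]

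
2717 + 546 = 3263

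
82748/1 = 82748 = 82748.00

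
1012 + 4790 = 5802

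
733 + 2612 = 3345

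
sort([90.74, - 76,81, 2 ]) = [ - 76, 2, 81,90.74] 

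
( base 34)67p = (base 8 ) 16037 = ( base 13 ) 337A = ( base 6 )53155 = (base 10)7199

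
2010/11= 2010/11 = 182.73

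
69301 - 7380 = 61921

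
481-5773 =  - 5292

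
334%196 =138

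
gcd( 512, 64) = 64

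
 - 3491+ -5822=-9313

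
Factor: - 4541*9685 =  - 43979585 = - 5^1*13^1*19^1*149^1*239^1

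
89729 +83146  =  172875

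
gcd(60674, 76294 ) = 2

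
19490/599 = 32+322/599 = 32.54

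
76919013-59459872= 17459141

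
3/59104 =3/59104 = 0.00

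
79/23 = 3 + 10/23 = 3.43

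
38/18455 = 38/18455 =0.00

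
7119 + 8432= 15551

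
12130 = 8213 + 3917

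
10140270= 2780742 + 7359528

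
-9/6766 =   -  9/6766 = - 0.00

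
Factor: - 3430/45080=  - 7/92= - 2^( - 2)*7^1*23^(-1)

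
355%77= 47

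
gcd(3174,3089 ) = 1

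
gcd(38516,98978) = 2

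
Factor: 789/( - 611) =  - 3^1*13^( - 1)*47^( - 1 )*263^1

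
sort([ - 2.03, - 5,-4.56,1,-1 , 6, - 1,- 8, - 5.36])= [  -  8 ,  -  5.36, - 5,  -  4.56, - 2.03 ,  -  1, - 1, 1,6 ] 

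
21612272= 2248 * 9614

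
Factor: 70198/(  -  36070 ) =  - 35099/18035= -5^( - 1 )*3607^( - 1)  *35099^1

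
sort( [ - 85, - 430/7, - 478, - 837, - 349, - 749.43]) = [ - 837,-749.43, - 478,-349, - 85, - 430/7]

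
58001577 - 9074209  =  48927368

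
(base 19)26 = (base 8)54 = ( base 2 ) 101100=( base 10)44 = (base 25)1J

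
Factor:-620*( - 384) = 2^9* 3^1*5^1*31^1 = 238080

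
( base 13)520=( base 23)1EK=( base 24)1C7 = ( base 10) 871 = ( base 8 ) 1547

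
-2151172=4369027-6520199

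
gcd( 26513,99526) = 1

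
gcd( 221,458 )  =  1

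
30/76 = 15/38 =0.39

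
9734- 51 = 9683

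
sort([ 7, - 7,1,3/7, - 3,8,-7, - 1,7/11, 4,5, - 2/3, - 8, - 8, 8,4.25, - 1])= [ - 8, - 8, - 7, - 7,-3, - 1, - 1 , - 2/3,3/7, 7/11,  1, 4,4.25, 5,7 , 8,8]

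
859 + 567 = 1426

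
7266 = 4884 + 2382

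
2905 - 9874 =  - 6969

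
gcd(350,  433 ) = 1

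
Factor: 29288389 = 13^1 * 2252953^1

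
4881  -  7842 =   -  2961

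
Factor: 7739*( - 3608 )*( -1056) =29485961472 = 2^8*3^1*11^2*41^1 * 71^1*109^1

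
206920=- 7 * ( - 29560)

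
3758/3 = 1252 + 2/3 = 1252.67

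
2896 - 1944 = 952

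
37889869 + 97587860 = 135477729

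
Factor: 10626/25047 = 14/33 = 2^1*3^(  -  1)*7^1*11^(  -  1)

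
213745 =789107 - 575362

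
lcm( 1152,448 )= 8064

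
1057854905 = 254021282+803833623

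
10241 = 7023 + 3218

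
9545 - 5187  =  4358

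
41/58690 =41/58690 = 0.00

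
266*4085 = 1086610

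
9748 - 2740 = 7008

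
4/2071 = 4/2071 = 0.00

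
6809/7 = 972  +  5/7= 972.71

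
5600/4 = 1400 =1400.00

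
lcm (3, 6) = 6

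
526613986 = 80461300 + 446152686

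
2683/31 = 2683/31 = 86.55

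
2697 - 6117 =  - 3420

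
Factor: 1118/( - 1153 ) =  - 2^1 * 13^1  *43^1*1153^( - 1 )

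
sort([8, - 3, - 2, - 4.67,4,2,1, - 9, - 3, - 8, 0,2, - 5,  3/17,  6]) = [-9, - 8, - 5, - 4.67, - 3, - 3, - 2, 0, 3/17,1,2,2,4,6,8]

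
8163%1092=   519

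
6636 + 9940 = 16576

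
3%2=1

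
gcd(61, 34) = 1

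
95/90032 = 95/90032 = 0.00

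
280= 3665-3385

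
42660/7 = 42660/7 = 6094.29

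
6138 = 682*9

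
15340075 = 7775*1973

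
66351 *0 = 0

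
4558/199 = 4558/199 =22.90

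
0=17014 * 0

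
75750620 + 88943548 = 164694168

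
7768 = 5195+2573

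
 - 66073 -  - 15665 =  - 50408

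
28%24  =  4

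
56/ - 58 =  - 1 + 1/29 = - 0.97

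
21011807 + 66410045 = 87421852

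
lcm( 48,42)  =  336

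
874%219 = 217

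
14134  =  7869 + 6265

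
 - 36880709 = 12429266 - 49309975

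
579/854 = 579/854 = 0.68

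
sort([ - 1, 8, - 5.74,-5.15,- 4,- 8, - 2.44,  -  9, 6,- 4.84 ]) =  [ - 9,-8, - 5.74, - 5.15, - 4.84, - 4, - 2.44,  -  1, 6,8 ]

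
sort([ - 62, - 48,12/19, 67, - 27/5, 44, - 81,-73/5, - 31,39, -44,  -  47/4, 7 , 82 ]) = [-81 , - 62,-48, - 44, - 31,-73/5, - 47/4, - 27/5 , 12/19, 7,  39, 44,  67 , 82]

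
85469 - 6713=78756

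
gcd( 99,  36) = 9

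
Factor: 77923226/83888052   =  195787/210774  =  2^( - 1 )*3^( - 1)*35129^ ( - 1)*195787^1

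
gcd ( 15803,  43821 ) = 1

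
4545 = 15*303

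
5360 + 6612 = 11972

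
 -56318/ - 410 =137 + 74/205 = 137.36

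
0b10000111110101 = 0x21F5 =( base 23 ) g9m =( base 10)8693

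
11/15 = 11/15 =0.73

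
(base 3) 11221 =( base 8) 205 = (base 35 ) 3S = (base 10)133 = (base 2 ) 10000101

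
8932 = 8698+234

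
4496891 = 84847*53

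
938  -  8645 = -7707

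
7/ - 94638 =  - 7/94638= -  0.00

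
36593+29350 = 65943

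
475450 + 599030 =1074480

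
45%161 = 45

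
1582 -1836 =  - 254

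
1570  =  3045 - 1475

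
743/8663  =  743/8663 =0.09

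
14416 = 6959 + 7457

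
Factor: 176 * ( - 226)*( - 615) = 24462240 = 2^5 * 3^1 * 5^1*11^1*41^1*113^1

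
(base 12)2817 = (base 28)5P7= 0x1213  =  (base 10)4627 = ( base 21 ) aa7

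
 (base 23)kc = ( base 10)472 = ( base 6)2104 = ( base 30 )fm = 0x1d8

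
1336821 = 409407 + 927414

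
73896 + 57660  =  131556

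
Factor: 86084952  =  2^3*3^1*23^1 *277^1*563^1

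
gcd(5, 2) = 1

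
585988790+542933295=1128922085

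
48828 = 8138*6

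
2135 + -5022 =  - 2887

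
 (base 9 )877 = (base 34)l4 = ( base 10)718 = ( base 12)4BA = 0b1011001110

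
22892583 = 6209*3687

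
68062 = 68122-60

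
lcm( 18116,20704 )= 144928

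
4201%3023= 1178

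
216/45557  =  216/45557 = 0.00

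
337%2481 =337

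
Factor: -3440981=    - 401^1*8581^1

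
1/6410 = 1/6410 = 0.00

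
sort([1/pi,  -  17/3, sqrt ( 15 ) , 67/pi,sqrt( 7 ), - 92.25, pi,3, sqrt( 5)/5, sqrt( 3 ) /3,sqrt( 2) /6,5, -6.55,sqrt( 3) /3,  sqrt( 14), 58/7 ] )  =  [ - 92.25,  -  6.55 ,-17/3 , sqrt( 2) /6,1/pi,sqrt (5)/5, sqrt( 3) /3, sqrt(3) /3,sqrt(7),3, pi, sqrt( 14),  sqrt(15), 5,  58/7,67/pi] 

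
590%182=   44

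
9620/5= 1924 = 1924.00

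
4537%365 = 157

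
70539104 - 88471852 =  - 17932748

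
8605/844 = 10 + 165/844 = 10.20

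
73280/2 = 36640 = 36640.00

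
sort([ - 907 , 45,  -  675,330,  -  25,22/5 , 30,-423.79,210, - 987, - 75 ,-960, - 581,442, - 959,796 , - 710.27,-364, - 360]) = [-987,-960,-959, - 907, - 710.27, - 675, - 581,-423.79,  -  364, - 360, - 75,  -  25, 22/5,30, 45,210, 330,442,796 ]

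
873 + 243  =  1116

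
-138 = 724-862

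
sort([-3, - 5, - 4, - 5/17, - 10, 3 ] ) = [ - 10, - 5, - 4, - 3, - 5/17 , 3]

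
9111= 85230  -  76119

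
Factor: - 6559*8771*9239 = - 7^3*179^1*937^1*9239^1 = - 531510329371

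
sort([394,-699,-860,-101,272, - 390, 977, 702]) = [ - 860,-699,- 390,-101, 272, 394, 702,  977] 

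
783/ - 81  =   - 29/3=-  9.67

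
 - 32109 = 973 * ( - 33 ) 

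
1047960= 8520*123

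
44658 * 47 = 2098926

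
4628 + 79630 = 84258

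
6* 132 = 792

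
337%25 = 12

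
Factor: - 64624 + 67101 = 2477 = 2477^1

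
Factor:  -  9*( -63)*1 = 567 = 3^4*7^1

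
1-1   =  0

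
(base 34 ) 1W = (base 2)1000010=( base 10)66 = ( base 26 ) 2E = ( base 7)123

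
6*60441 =362646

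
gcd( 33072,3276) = 156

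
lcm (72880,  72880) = 72880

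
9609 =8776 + 833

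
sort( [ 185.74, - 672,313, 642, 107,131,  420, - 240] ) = [ - 672,-240, 107, 131, 185.74, 313, 420,642 ] 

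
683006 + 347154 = 1030160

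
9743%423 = 14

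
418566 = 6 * 69761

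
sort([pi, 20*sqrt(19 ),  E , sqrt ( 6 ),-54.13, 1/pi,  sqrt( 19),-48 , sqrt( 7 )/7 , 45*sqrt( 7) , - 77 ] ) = [-77, -54.13, - 48,1/pi,  sqrt( 7 ) /7 , sqrt(6),  E,pi, sqrt (19 ),20*sqrt( 19), 45*sqrt( 7)]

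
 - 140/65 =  - 28/13 = - 2.15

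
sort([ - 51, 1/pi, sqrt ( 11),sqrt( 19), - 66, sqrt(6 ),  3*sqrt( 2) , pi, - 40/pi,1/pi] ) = [ - 66, - 51, -40/pi, 1/pi, 1/pi, sqrt(6 ), pi, sqrt(11), 3*sqrt(2), sqrt (19 )]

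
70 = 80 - 10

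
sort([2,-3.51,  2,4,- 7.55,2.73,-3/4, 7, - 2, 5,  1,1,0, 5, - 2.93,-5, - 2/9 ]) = [ - 7.55, - 5, - 3.51, - 2.93, - 2, - 3/4,  -  2/9,0,1, 1, 2,2,2.73,4,5,5,7]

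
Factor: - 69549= - 3^1*97^1*239^1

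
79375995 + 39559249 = 118935244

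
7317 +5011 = 12328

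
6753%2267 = 2219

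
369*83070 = 30652830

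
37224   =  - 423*( - 88)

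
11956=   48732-36776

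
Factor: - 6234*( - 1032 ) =2^4*3^2*43^1*1039^1 = 6433488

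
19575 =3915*5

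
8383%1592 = 423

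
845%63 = 26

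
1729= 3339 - 1610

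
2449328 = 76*32228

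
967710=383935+583775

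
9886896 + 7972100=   17858996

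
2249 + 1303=3552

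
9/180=1/20 = 0.05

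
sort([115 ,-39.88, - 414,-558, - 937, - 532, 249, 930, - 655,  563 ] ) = [ - 937,  -  655,-558,- 532,-414, - 39.88, 115,  249, 563, 930 ]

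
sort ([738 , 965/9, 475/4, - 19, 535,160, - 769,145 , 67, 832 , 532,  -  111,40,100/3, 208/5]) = [ - 769,-111, - 19,100/3, 40, 208/5,67, 965/9, 475/4,145,160,532,535, 738,832 ]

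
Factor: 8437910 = 2^1*5^1*13^1 *47^1*1381^1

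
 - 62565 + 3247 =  - 59318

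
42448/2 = 21224 = 21224.00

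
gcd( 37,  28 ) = 1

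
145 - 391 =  - 246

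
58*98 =5684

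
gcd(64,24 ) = 8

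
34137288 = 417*81864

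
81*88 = 7128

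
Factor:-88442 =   -  2^1 * 44221^1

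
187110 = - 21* (- 8910 ) 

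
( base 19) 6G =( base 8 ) 202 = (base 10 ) 130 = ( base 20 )6A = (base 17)7B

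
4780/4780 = 1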